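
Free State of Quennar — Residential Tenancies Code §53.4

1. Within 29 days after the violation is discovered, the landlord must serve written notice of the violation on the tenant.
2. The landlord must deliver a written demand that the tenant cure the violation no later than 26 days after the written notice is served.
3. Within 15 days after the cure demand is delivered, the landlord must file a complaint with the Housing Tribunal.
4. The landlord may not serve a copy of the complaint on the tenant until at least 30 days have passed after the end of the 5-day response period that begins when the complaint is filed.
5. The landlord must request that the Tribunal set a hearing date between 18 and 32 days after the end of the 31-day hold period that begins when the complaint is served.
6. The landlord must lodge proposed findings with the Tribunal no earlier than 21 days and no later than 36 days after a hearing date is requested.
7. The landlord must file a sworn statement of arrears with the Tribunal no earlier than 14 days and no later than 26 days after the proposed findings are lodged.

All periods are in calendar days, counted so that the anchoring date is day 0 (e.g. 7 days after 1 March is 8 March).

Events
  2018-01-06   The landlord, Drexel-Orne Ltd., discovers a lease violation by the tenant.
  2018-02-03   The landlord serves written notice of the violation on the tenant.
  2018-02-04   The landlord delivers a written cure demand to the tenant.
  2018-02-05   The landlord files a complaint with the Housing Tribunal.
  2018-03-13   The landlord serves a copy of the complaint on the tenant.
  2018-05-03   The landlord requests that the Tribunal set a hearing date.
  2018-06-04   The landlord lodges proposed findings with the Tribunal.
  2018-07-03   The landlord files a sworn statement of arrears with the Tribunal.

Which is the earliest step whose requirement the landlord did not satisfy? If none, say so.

(1) due by 2018-01-06 + 29 days = 2018-02-04; completed 2018-02-03, before the deadline.
(2) due by 2018-02-03 + 26 days = 2018-03-01; done 2018-02-04 — timely.
(3) due by 2018-02-04 + 15 days = 2018-02-19; completed 2018-02-05, before the deadline.
(4) permitted from 2018-02-10 + 30 days = 2018-03-12 onward; done 2018-03-13 — permitted.
(5) the permitted window runs from 2018-04-13 + 18 = 2018-05-01 to 2018-04-13 + 32 = 2018-05-15; 2018-05-03 falls inside that range.
(6) the permitted window runs from 2018-05-03 + 21 = 2018-05-24 to 2018-05-03 + 36 = 2018-06-08; 2018-06-04 falls inside that range.
(7) the permitted window runs from 2018-06-04 + 14 = 2018-06-18 to 2018-06-04 + 26 = 2018-06-30; done 2018-07-03 — 3 days after the window closed.
No need to go further; step 7 was not satisfied.

Step 7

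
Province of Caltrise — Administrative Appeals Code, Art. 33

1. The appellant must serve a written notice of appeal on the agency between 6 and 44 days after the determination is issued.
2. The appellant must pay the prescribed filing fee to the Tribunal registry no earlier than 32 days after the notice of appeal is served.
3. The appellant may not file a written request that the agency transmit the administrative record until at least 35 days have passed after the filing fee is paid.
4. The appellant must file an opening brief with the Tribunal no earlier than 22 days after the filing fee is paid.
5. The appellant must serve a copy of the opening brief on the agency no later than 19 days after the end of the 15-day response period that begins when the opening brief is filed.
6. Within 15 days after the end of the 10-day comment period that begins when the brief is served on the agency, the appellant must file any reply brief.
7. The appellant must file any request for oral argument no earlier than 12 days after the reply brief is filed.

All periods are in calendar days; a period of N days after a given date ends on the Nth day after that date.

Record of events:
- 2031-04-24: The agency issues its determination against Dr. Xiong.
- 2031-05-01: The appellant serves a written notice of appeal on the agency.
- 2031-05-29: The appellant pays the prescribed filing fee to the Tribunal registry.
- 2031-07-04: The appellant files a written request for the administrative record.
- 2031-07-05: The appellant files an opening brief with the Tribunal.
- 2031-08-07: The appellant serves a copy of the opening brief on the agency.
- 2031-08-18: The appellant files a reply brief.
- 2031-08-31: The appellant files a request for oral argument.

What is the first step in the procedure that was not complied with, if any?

Step 1: the window is 6–44 days after 2031-04-24 (when the determination is issued), so 2031-04-30 through 2031-06-07; done 2031-05-01, which is between those dates.
Step 2: the earliest permitted date is 32 days after 2031-05-01 (when the notice of appeal is served), i.e. 2031-06-02; 2031-05-29 is 4 days before the earliest permitted date.

Step 2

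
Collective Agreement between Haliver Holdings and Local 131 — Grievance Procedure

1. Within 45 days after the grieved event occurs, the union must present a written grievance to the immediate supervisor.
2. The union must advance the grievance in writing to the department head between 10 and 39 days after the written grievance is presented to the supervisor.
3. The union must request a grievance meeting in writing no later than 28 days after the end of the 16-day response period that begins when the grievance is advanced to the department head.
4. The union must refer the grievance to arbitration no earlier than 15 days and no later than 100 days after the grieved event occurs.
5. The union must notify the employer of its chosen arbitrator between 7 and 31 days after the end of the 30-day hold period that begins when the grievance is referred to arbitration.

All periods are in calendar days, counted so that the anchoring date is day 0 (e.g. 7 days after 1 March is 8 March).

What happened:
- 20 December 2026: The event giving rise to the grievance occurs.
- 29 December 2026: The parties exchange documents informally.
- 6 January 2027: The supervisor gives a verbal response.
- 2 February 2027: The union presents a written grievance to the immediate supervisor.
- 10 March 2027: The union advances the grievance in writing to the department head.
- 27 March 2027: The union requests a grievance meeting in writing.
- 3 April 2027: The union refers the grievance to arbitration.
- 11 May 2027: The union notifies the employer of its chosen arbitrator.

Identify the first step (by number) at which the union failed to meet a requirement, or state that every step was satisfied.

Step 4

(1) due by 20 December 2026 + 45 days = 3 February 2027; 2 February 2027 is within that limit.
(2) the permitted window runs from 2 February 2027 + 10 = 12 February 2027 to 2 February 2027 + 39 = 13 March 2027; done 10 March 2027, which is between those dates.
(3) due by 26 March 2027 + 28 days = 23 April 2027; 27 March 2027 is within that limit.
(4) the permitted window runs from 20 December 2026 + 15 = 4 January 2027 to 20 December 2026 + 100 = 30 March 2027; done 3 April 2027 — 4 days after the window closed.
The procedure was therefore not followed at step 4.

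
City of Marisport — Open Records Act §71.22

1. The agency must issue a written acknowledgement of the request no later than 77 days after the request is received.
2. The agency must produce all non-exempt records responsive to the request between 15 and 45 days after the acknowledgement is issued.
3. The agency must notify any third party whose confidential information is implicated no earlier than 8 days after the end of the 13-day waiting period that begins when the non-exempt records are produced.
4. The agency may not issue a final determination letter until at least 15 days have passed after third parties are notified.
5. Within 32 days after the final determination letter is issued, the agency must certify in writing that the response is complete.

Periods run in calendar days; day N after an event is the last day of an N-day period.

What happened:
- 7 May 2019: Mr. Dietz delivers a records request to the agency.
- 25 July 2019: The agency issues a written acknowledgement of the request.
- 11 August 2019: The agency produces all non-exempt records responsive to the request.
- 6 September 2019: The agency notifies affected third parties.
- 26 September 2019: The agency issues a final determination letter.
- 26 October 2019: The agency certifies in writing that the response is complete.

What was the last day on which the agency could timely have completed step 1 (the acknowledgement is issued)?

23 July 2019

Step 1 runs from 7 May 2019, when the request is received. 77 days after 7 May 2019 is 23 July 2019.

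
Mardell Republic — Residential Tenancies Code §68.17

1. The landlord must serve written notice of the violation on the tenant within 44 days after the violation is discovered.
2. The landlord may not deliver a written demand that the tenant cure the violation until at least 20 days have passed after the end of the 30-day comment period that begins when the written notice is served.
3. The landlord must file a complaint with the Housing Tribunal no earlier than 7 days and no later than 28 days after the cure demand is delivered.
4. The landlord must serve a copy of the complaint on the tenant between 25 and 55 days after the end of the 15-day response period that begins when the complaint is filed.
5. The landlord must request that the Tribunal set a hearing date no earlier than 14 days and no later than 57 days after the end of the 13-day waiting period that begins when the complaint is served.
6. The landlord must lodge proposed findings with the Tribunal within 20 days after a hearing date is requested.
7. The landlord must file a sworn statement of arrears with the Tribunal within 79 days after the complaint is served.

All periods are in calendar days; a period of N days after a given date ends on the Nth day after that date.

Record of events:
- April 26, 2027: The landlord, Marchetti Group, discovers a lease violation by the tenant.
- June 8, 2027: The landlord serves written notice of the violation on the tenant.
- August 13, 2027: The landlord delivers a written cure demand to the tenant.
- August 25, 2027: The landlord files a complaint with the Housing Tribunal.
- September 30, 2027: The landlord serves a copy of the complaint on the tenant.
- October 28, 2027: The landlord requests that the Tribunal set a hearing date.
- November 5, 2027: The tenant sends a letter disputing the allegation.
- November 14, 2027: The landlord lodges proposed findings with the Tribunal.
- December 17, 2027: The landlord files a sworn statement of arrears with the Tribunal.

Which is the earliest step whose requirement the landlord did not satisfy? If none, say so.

(1) due by April 26, 2027 + 44 days = June 9, 2027; completed June 8, 2027, before the deadline.
(2) permitted from July 8, 2027 + 20 days = July 28, 2027 onward; done August 13, 2027 — permitted.
(3) the permitted window runs from August 13, 2027 + 7 = August 20, 2027 to August 13, 2027 + 28 = September 10, 2027; August 25, 2027 falls inside that range.
(4) the permitted window runs from September 9, 2027 + 25 = October 4, 2027 to September 9, 2027 + 55 = November 3, 2027; September 30, 2027 is 4 days too early.

Step 4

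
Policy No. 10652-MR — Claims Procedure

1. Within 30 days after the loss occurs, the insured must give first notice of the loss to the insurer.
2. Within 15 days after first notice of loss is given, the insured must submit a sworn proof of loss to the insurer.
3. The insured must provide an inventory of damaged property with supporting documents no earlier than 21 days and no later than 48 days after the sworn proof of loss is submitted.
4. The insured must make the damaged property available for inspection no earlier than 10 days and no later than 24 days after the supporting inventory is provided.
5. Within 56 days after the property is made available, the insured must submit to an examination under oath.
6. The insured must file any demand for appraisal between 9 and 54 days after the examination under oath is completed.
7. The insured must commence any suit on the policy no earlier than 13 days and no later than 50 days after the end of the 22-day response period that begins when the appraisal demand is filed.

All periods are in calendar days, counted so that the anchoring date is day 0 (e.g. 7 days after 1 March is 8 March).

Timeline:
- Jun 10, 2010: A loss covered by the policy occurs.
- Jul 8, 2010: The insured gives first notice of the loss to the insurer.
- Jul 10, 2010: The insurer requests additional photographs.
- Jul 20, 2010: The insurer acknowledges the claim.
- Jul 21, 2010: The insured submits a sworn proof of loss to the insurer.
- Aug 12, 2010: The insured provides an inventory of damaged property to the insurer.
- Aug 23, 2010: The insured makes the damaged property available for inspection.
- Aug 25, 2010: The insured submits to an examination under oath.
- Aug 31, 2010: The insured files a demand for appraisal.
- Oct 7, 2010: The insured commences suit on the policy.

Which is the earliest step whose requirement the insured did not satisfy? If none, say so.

Step 6

Step 1: 30 days after Jun 10, 2010 (when the loss occurs) is Jul 10, 2010; completed Jul 8, 2010, before the deadline.
Step 2: 15 days after Jul 8, 2010 (when first notice of loss is given) is Jul 23, 2010; done Jul 21, 2010 — timely.
Step 3: the window is 21–48 days after Jul 21, 2010 (when the sworn proof of loss is submitted), so Aug 11, 2010 through Sep 7, 2010; done Aug 12, 2010, which is between those dates.
Step 4: the window is 10–24 days after Aug 12, 2010 (when the supporting inventory is provided), so Aug 22, 2010 through Sep 5, 2010; Aug 23, 2010 falls inside that range.
Step 5: 56 days after Aug 23, 2010 (when the property is made available) is Oct 18, 2010; completed Aug 25, 2010, before the deadline.
Step 6: the window is 9–54 days after Aug 25, 2010 (when the examination under oath is completed), so Sep 3, 2010 through Oct 18, 2010; done Aug 31, 2010 — 3 days before the window opened.
No need to go further; step 6 was not satisfied.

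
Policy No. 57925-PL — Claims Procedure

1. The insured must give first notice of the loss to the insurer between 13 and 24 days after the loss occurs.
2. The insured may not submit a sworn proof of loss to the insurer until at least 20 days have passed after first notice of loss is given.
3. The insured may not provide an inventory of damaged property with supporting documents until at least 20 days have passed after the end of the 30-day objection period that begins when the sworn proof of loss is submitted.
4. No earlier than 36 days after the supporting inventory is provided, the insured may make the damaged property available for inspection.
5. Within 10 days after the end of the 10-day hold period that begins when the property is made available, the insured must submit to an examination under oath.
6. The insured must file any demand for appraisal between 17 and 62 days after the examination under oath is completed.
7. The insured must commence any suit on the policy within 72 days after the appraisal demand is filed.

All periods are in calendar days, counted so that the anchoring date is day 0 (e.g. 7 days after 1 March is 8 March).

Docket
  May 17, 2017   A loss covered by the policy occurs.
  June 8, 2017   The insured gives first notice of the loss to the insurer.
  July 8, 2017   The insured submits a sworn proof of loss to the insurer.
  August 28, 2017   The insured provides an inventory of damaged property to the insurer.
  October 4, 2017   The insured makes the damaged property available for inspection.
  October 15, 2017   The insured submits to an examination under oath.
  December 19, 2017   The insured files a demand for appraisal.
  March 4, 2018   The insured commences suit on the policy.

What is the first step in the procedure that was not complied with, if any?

Step 6

Step 1: the window is 13–24 days after May 17, 2017 (when the loss occurs), so May 30, 2017 through June 10, 2017; June 8, 2017 falls inside that range.
Step 2: the earliest permitted date is 20 days after June 8, 2017 (when first notice of loss is given), i.e. June 28, 2017; done July 8, 2017, after the minimum wait.
Step 3: the earliest permitted date is 20 days after August 7, 2017 (end of the 30-day objection period, which began when the sworn proof of loss is submitted on July 8, 2017), i.e. August 27, 2017; August 28, 2017 is on or after that date.
Step 4: the earliest permitted date is 36 days after August 28, 2017 (when the supporting inventory is provided), i.e. October 3, 2017; October 4, 2017 is on or after that date.
Step 5: 10 days after October 14, 2017 (end of the 10-day hold period, which began when the property is made available on October 4, 2017) is October 24, 2017; done October 15, 2017 — timely.
Step 6: the window is 17–62 days after October 15, 2017 (when the examination under oath is completed), so November 1, 2017 through December 16, 2017; December 19, 2017 is 3 days past the end of the window.
The procedure was therefore not followed at step 6.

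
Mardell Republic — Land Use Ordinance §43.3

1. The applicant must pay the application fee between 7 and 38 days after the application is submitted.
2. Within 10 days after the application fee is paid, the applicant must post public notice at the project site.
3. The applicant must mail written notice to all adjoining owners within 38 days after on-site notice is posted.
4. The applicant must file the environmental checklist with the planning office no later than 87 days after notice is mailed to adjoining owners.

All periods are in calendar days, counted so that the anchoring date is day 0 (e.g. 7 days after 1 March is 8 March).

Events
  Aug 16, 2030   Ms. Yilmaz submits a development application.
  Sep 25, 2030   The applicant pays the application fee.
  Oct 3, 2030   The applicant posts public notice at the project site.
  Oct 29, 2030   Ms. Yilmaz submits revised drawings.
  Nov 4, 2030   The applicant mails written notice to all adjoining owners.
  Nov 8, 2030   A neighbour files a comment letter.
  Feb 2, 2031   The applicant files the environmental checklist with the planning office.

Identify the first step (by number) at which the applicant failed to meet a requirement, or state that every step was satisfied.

(1) the permitted window runs from Aug 16, 2030 + 7 = Aug 23, 2030 to Aug 16, 2030 + 38 = Sep 23, 2030; done Sep 25, 2030 — 2 days after the window closed.

Step 1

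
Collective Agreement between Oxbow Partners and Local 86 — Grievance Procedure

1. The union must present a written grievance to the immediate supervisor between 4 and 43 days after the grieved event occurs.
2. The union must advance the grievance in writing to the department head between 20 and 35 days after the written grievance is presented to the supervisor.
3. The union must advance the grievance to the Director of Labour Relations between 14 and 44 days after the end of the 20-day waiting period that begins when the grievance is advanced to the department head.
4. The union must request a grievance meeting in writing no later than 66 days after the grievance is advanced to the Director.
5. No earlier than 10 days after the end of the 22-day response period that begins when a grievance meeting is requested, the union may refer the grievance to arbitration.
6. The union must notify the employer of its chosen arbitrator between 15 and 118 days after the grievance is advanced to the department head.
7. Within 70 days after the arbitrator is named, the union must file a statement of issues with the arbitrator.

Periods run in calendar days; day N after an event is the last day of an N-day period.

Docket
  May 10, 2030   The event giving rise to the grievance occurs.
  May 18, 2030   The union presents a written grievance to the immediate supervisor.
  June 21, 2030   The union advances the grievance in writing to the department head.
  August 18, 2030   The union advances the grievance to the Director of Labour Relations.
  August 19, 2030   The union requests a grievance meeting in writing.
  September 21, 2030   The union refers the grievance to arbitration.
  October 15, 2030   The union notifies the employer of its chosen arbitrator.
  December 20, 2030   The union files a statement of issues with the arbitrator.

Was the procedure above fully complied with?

Yes

Step 1: the window is 4–43 days after May 10, 2030 (when the grieved event occurs), so May 14, 2030 through June 22, 2030; May 18, 2030 falls inside that range.
Step 2: the window is 20–35 days after May 18, 2030 (when the written grievance is presented to the supervisor), so June 7, 2030 through June 22, 2030; done June 21, 2030, which is between those dates.
Step 3: the window is 14–44 days after July 11, 2030 (end of the 20-day waiting period, which began when the grievance is advanced to the department head on June 21, 2030), so July 25, 2030 through August 24, 2030; done August 18, 2030, which is between those dates.
Step 4: 66 days after August 18, 2030 (when the grievance is advanced to the Director) is October 23, 2030; August 19, 2030 is within that limit.
Step 5: the earliest permitted date is 10 days after September 10, 2030 (end of the 22-day response period, which began when a grievance meeting is requested on August 19, 2030), i.e. September 20, 2030; September 21, 2030 is on or after that date.
Step 6: the window is 15–118 days after June 21, 2030 (when the grievance is advanced to the department head), so July 6, 2030 through October 17, 2030; done October 15, 2030, which is between those dates.
Step 7: 70 days after October 15, 2030 (when the arbitrator is named) is December 24, 2030; done December 20, 2030 — timely.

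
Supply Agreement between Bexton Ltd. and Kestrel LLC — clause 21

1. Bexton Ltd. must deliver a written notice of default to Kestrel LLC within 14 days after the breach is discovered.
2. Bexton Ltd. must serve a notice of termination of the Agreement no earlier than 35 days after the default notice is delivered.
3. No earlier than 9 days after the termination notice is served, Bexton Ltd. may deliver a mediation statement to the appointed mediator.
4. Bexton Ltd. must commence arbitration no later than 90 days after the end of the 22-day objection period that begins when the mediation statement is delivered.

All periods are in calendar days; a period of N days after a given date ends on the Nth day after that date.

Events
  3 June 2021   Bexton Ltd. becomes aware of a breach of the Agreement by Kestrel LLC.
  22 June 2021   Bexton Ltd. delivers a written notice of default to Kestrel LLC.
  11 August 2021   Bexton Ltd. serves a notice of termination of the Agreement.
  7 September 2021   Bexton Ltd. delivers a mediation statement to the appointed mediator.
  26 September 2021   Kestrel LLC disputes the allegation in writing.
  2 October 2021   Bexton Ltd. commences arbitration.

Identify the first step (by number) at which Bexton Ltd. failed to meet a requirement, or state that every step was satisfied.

Step 1

Step 1 — counting 14 days from 3 June 2021 (when the breach is discovered) gives a deadline of 17 June 2021; 22 June 2021 misses that deadline by 5 days.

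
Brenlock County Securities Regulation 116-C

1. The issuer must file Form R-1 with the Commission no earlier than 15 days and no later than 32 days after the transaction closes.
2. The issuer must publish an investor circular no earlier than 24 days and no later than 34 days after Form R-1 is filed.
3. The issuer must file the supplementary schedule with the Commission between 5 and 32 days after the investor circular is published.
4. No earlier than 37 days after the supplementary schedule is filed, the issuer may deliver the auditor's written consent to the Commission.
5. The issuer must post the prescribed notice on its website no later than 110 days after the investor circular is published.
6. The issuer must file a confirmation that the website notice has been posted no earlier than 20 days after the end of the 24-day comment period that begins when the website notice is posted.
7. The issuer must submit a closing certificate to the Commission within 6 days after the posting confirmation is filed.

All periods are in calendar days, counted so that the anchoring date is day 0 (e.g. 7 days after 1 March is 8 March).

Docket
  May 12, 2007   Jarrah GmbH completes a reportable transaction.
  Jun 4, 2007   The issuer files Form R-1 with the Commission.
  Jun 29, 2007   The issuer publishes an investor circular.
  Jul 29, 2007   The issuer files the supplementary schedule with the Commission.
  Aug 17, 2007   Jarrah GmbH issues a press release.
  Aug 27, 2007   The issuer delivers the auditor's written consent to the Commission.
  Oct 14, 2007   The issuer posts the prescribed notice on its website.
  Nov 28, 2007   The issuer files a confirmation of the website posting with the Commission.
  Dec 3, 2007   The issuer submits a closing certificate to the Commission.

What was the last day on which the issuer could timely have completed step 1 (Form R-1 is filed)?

Jun 13, 2007

Step 1 runs from May 12, 2007, when the transaction closes. The window is 15–32 days after May 12, 2007; it closes on Jun 13, 2007.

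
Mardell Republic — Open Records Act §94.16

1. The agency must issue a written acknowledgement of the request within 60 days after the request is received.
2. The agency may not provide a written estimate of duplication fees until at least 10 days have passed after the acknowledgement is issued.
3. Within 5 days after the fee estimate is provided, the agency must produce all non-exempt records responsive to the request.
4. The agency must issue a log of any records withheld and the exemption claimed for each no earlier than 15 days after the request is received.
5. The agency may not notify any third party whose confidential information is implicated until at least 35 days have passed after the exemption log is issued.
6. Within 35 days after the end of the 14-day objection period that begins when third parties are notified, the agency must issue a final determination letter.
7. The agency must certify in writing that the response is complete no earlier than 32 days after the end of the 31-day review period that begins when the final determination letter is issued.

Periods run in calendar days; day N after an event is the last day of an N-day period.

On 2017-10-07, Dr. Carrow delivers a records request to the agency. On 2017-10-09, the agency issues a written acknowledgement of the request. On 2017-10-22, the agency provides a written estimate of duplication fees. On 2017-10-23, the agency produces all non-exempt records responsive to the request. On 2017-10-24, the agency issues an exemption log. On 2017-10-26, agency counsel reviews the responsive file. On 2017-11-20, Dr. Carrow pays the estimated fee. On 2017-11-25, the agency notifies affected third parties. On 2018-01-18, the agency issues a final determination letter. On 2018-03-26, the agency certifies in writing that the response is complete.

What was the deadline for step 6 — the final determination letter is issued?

2018-01-13

Third parties are notified on 2017-11-25; the 14-day objection period therefore ends 2017-12-09, and step 6 runs from that date. 35 days after 2017-12-09 is 2018-01-13.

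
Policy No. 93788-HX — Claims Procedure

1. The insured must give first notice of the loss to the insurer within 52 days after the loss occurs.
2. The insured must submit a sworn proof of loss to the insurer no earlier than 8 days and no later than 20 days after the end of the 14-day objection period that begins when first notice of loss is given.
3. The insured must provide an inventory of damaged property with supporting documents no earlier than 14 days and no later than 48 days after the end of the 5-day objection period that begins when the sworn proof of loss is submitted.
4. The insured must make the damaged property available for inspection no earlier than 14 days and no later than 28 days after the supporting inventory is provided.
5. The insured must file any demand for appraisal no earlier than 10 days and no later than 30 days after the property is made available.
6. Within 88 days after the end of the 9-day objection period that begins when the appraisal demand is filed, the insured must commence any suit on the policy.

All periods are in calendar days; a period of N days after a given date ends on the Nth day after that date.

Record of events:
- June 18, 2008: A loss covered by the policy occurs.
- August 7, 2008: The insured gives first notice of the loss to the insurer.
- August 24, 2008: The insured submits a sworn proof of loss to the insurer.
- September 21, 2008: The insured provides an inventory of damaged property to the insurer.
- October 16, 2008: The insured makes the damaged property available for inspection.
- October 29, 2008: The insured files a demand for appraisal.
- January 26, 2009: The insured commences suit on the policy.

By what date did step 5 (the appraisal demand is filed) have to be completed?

Step 5 runs from October 16, 2008, when the property is made available. The window is 10–30 days after October 16, 2008; it closes on November 15, 2008.

November 15, 2008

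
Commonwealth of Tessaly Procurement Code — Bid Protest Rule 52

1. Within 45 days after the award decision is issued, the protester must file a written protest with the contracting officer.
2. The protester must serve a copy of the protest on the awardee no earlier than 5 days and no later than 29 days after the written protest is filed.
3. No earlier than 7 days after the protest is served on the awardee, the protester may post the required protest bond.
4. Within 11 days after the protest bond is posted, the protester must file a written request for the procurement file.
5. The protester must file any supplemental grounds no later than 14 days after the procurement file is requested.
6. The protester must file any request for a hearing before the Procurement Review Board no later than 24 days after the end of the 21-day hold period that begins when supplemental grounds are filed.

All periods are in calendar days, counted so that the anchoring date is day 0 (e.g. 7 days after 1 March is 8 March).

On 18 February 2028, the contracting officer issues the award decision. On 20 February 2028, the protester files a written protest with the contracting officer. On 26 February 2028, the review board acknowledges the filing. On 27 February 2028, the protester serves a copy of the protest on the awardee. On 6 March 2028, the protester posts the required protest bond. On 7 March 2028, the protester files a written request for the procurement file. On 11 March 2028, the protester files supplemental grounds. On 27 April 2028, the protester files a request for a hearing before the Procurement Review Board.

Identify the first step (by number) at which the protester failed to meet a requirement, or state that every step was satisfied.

Step 1 — counting 45 days from 18 February 2028 (when the award decision is issued) gives a deadline of 3 April 2028; 20 February 2028 is within that limit.
Step 2 — 5 and 29 days from 20 February 2028 (when the written protest is filed) are 25 February 2028 and 20 March 2028 respectively; done 27 February 2028, which is between those dates.
Step 3 — must wait 7 days from 27 February 2028 (when the protest is served on the awardee), so not before 5 March 2028; done 6 March 2028, after the minimum wait.
Step 4 — counting 11 days from 6 March 2028 (when the protest bond is posted) gives a deadline of 17 March 2028; 7 March 2028 is within that limit.
Step 5 — counting 14 days from 7 March 2028 (when the procurement file is requested) gives a deadline of 21 March 2028; 11 March 2028 is within that limit.
Step 6 — counting 24 days from 1 April 2028 (end of the 21-day hold period, which began when supplemental grounds are filed on 11 March 2028) gives a deadline of 25 April 2028; done 27 April 2028 — 2 days late.
That is the first point of non-compliance.

Step 6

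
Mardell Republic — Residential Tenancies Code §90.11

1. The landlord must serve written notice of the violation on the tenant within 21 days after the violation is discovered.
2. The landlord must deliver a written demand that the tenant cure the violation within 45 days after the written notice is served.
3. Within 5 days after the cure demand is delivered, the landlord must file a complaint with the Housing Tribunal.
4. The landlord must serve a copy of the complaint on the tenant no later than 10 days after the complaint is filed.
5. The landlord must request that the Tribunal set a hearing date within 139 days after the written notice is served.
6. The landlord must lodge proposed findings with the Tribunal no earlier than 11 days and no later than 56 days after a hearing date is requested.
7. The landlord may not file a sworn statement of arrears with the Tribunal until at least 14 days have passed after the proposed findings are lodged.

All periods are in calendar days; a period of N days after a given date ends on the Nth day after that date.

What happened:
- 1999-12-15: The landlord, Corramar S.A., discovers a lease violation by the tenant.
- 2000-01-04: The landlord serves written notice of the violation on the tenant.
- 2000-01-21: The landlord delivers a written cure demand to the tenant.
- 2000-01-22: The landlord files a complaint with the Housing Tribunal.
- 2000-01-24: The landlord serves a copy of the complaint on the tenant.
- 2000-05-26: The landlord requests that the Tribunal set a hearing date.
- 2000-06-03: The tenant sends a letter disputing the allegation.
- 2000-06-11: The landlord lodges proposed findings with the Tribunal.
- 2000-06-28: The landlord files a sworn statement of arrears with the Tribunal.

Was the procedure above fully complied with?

(1) due by 1999-12-15 + 21 days = 2000-01-05; completed 2000-01-04, before the deadline.
(2) due by 2000-01-04 + 45 days = 2000-02-18; 2000-01-21 is within that limit.
(3) due by 2000-01-21 + 5 days = 2000-01-26; completed 2000-01-22, before the deadline.
(4) due by 2000-01-22 + 10 days = 2000-02-01; 2000-01-24 is within that limit.
(5) due by 2000-01-04 + 139 days = 2000-05-22; 2000-05-26 misses that deadline by 4 days.
The procedure was therefore not followed at step 5.

No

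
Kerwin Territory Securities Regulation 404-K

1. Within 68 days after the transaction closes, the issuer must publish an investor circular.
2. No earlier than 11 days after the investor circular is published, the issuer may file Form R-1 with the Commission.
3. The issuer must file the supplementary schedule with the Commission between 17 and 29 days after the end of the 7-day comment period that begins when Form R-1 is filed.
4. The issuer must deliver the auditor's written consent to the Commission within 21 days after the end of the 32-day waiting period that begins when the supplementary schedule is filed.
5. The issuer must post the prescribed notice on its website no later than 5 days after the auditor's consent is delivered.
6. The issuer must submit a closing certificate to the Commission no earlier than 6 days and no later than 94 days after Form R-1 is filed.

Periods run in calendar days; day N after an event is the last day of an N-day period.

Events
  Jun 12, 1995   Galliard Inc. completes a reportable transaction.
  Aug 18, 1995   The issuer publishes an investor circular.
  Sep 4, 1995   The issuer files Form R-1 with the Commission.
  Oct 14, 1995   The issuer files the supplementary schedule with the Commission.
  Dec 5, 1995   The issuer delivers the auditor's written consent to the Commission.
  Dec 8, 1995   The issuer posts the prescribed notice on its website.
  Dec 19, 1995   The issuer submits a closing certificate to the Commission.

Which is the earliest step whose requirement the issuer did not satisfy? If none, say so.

Step 3

Step 1: 68 days after Jun 12, 1995 (when the transaction closes) is Aug 19, 1995; done Aug 18, 1995 — timely.
Step 2: the earliest permitted date is 11 days after Aug 18, 1995 (when the investor circular is published), i.e. Aug 29, 1995; Sep 4, 1995 is on or after that date.
Step 3: the window is 17–29 days after Sep 11, 1995 (end of the 7-day comment period, which began when Form R-1 is filed on Sep 4, 1995), so Sep 28, 1995 through Oct 10, 1995; Oct 14, 1995 is 4 days past the end of the window.
Later steps need not be reached.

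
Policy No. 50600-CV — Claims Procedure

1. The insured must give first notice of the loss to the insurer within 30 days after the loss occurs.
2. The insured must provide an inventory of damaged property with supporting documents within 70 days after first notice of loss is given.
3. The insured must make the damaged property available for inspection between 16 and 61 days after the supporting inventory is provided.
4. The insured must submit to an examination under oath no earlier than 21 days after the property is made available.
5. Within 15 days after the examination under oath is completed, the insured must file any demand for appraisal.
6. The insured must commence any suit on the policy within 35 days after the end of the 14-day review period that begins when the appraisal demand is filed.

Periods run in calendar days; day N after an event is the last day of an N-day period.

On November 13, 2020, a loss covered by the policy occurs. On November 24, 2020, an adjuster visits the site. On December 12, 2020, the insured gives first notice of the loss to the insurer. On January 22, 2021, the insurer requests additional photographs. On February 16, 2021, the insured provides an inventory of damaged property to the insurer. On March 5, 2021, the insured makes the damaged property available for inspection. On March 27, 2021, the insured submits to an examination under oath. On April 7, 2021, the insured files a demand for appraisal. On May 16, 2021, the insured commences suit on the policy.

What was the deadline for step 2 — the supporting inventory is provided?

Step 2 runs from December 12, 2020, when first notice of loss is given. 70 days after December 12, 2020 is February 20, 2021.

February 20, 2021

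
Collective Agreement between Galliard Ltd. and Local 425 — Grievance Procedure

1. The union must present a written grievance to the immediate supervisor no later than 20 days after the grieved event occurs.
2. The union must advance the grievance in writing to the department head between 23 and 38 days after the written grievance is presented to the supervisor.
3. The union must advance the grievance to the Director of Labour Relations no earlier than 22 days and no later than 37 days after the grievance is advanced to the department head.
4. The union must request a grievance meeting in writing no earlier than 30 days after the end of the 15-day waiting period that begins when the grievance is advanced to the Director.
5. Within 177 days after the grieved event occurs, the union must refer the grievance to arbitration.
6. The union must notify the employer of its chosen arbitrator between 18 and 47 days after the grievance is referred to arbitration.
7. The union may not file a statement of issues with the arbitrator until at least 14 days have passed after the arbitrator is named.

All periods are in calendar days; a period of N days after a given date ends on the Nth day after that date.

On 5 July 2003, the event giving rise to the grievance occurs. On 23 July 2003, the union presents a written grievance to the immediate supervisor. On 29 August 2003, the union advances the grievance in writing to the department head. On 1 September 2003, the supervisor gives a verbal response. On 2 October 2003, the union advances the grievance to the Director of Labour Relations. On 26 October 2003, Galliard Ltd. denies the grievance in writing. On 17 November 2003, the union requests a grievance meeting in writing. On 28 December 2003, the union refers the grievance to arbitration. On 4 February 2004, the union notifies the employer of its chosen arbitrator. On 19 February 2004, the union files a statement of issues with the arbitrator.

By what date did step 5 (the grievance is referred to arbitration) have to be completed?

29 December 2003

Step 5 runs from 5 July 2003, when the grieved event occurs. 177 days after 5 July 2003 is 29 December 2003.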